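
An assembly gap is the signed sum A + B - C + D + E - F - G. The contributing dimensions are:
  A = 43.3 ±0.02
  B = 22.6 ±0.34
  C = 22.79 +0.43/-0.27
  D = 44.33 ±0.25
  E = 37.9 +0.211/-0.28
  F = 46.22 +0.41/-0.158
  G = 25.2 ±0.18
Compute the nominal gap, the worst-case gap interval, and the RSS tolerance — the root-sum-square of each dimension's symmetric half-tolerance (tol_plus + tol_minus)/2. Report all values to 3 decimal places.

nominal=53.920 wc=[52.010,55.349] rss=0.689

Stack each dimension's contribution:
  +A: nom +43.300 → Σnom=43.300; wc +0.020/-0.020 → slack +0.020/-0.020; half-tol=0.020, Σhalf²=0.000400
  +B: nom +22.600 → Σnom=65.900; wc +0.340/-0.340 → slack +0.360/-0.360; half-tol=0.340, Σhalf²=0.116000
  -C: nom -22.790 → Σnom=43.110; wc +0.270/-0.430 → slack +0.630/-0.790; half-tol=0.350, Σhalf²=0.238500
  +D: nom +44.330 → Σnom=87.440; wc +0.250/-0.250 → slack +0.880/-1.040; half-tol=0.250, Σhalf²=0.301000
  +E: nom +37.900 → Σnom=125.340; wc +0.211/-0.280 → slack +1.091/-1.320; half-tol=0.245, Σhalf²=0.361270
  -F: nom -46.220 → Σnom=79.120; wc +0.158/-0.410 → slack +1.249/-1.730; half-tol=0.284, Σhalf²=0.441926
  -G: nom -25.200 → Σnom=53.920; wc +0.180/-0.180 → slack +1.429/-1.910; half-tol=0.180, Σhalf²=0.474326
Nominal = 53.920. Worst-case = [53.920 - 1.910, 53.920 + 1.429] = [52.010, 55.349]. RSS = √0.474326 = 0.689.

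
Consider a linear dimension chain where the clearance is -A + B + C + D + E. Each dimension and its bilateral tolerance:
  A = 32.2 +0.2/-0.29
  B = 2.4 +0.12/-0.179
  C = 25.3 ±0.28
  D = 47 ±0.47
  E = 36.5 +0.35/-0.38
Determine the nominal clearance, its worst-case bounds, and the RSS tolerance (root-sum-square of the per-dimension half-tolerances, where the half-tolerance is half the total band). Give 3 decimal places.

nominal=79.000 wc=[77.491,80.510] rss=0.718

Stack each dimension's contribution:
  -A: nom -32.200 → Σnom=-32.200; wc +0.290/-0.200 → slack +0.290/-0.200; half-tol=0.245, Σhalf²=0.060025
  +B: nom +2.400 → Σnom=-29.800; wc +0.120/-0.179 → slack +0.410/-0.379; half-tol=0.149, Σhalf²=0.082375
  +C: nom +25.300 → Σnom=-4.500; wc +0.280/-0.280 → slack +0.690/-0.659; half-tol=0.280, Σhalf²=0.160775
  +D: nom +47.000 → Σnom=42.500; wc +0.470/-0.470 → slack +1.160/-1.129; half-tol=0.470, Σhalf²=0.381675
  +E: nom +36.500 → Σnom=79.000; wc +0.350/-0.380 → slack +1.510/-1.509; half-tol=0.365, Σhalf²=0.514900
Nominal = 79.000. Worst-case = [79.000 - 1.509, 79.000 + 1.510] = [77.491, 80.510]. RSS = √0.514900 = 0.718.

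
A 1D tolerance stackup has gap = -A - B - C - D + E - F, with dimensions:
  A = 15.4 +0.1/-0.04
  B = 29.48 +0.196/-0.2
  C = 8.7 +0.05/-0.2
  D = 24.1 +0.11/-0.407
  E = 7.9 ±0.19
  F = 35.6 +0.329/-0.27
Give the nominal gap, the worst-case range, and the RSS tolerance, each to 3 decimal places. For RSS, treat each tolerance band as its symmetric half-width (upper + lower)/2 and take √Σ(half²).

nominal=-105.380 wc=[-106.355,-104.073] rss=0.502

Stack each dimension's contribution:
  -A: nom -15.400 → Σnom=-15.400; wc +0.040/-0.100 → slack +0.040/-0.100; half-tol=0.070, Σhalf²=0.004900
  -B: nom -29.480 → Σnom=-44.880; wc +0.200/-0.196 → slack +0.240/-0.296; half-tol=0.198, Σhalf²=0.044104
  -C: nom -8.700 → Σnom=-53.580; wc +0.200/-0.050 → slack +0.440/-0.346; half-tol=0.125, Σhalf²=0.059729
  -D: nom -24.100 → Σnom=-77.680; wc +0.407/-0.110 → slack +0.847/-0.456; half-tol=0.259, Σhalf²=0.126551
  +E: nom +7.900 → Σnom=-69.780; wc +0.190/-0.190 → slack +1.037/-0.646; half-tol=0.190, Σhalf²=0.162651
  -F: nom -35.600 → Σnom=-105.380; wc +0.270/-0.329 → slack +1.307/-0.975; half-tol=0.299, Σhalf²=0.252352
Nominal = -105.380. Worst-case = [-105.380 - 0.975, -105.380 + 1.307] = [-106.355, -104.073]. RSS = √0.252352 = 0.502.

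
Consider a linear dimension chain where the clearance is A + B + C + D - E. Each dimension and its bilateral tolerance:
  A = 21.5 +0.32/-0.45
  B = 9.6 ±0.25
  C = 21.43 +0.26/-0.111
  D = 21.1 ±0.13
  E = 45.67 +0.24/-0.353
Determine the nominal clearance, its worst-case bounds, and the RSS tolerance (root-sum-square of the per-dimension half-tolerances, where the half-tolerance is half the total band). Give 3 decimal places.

nominal=27.960 wc=[26.779,29.273] rss=0.592

Stack each dimension's contribution:
  +A: nom +21.500 → Σnom=21.500; wc +0.320/-0.450 → slack +0.320/-0.450; half-tol=0.385, Σhalf²=0.148225
  +B: nom +9.600 → Σnom=31.100; wc +0.250/-0.250 → slack +0.570/-0.700; half-tol=0.250, Σhalf²=0.210725
  +C: nom +21.430 → Σnom=52.530; wc +0.260/-0.111 → slack +0.830/-0.811; half-tol=0.185, Σhalf²=0.245135
  +D: nom +21.100 → Σnom=73.630; wc +0.130/-0.130 → slack +0.960/-0.941; half-tol=0.130, Σhalf²=0.262035
  -E: nom -45.670 → Σnom=27.960; wc +0.353/-0.240 → slack +1.313/-1.181; half-tol=0.296, Σhalf²=0.349947
Nominal = 27.960. Worst-case = [27.960 - 1.181, 27.960 + 1.313] = [26.779, 29.273]. RSS = √0.349947 = 0.592.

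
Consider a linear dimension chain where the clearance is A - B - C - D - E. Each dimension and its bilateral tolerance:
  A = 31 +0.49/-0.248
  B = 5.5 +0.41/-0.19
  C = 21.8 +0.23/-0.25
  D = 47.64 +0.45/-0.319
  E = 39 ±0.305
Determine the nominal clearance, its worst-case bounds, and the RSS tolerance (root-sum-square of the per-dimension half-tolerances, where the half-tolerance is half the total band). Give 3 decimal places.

Stack each dimension's contribution:
  +A: nom +31.000 → Σnom=31.000; wc +0.490/-0.248 → slack +0.490/-0.248; half-tol=0.369, Σhalf²=0.136161
  -B: nom -5.500 → Σnom=25.500; wc +0.190/-0.410 → slack +0.680/-0.658; half-tol=0.300, Σhalf²=0.226161
  -C: nom -21.800 → Σnom=3.700; wc +0.250/-0.230 → slack +0.930/-0.888; half-tol=0.240, Σhalf²=0.283761
  -D: nom -47.640 → Σnom=-43.940; wc +0.319/-0.450 → slack +1.249/-1.338; half-tol=0.385, Σhalf²=0.431601
  -E: nom -39.000 → Σnom=-82.940; wc +0.305/-0.305 → slack +1.554/-1.643; half-tol=0.305, Σhalf²=0.524626
Nominal = -82.940. Worst-case = [-82.940 - 1.643, -82.940 + 1.554] = [-84.583, -81.386]. RSS = √0.524626 = 0.724.

nominal=-82.940 wc=[-84.583,-81.386] rss=0.724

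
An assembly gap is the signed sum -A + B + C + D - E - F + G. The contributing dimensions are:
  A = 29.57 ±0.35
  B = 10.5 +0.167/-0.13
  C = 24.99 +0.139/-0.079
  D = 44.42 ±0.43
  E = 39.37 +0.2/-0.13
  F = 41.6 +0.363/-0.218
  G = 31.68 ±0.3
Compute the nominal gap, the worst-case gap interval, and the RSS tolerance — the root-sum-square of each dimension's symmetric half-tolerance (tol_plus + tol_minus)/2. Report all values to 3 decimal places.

nominal=1.050 wc=[-0.802,2.784] rss=0.737

Stack each dimension's contribution:
  -A: nom -29.570 → Σnom=-29.570; wc +0.350/-0.350 → slack +0.350/-0.350; half-tol=0.350, Σhalf²=0.122500
  +B: nom +10.500 → Σnom=-19.070; wc +0.167/-0.130 → slack +0.517/-0.480; half-tol=0.149, Σhalf²=0.144552
  +C: nom +24.990 → Σnom=5.920; wc +0.139/-0.079 → slack +0.656/-0.559; half-tol=0.109, Σhalf²=0.156433
  +D: nom +44.420 → Σnom=50.340; wc +0.430/-0.430 → slack +1.086/-0.989; half-tol=0.430, Σhalf²=0.341333
  -E: nom -39.370 → Σnom=10.970; wc +0.130/-0.200 → slack +1.216/-1.189; half-tol=0.165, Σhalf²=0.368558
  -F: nom -41.600 → Σnom=-30.630; wc +0.218/-0.363 → slack +1.434/-1.552; half-tol=0.290, Σhalf²=0.452948
  +G: nom +31.680 → Σnom=1.050; wc +0.300/-0.300 → slack +1.734/-1.852; half-tol=0.300, Σhalf²=0.542948
Nominal = 1.050. Worst-case = [1.050 - 1.852, 1.050 + 1.734] = [-0.802, 2.784]. RSS = √0.542948 = 0.737.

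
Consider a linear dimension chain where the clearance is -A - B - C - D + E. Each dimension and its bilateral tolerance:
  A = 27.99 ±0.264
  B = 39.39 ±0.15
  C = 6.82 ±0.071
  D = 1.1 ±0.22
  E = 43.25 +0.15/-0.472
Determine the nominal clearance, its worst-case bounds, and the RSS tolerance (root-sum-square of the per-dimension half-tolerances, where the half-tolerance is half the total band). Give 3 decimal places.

nominal=-32.050 wc=[-33.227,-31.195] rss=0.492

Stack each dimension's contribution:
  -A: nom -27.990 → Σnom=-27.990; wc +0.264/-0.264 → slack +0.264/-0.264; half-tol=0.264, Σhalf²=0.069696
  -B: nom -39.390 → Σnom=-67.380; wc +0.150/-0.150 → slack +0.414/-0.414; half-tol=0.150, Σhalf²=0.092196
  -C: nom -6.820 → Σnom=-74.200; wc +0.071/-0.071 → slack +0.485/-0.485; half-tol=0.071, Σhalf²=0.097237
  -D: nom -1.100 → Σnom=-75.300; wc +0.220/-0.220 → slack +0.705/-0.705; half-tol=0.220, Σhalf²=0.145637
  +E: nom +43.250 → Σnom=-32.050; wc +0.150/-0.472 → slack +0.855/-1.177; half-tol=0.311, Σhalf²=0.242358
Nominal = -32.050. Worst-case = [-32.050 - 1.177, -32.050 + 0.855] = [-33.227, -31.195]. RSS = √0.242358 = 0.492.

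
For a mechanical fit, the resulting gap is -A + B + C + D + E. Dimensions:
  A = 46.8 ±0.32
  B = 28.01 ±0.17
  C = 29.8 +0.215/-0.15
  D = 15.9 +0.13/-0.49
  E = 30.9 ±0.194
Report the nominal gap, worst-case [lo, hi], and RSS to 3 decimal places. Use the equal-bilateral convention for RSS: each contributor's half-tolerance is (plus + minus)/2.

Stack each dimension's contribution:
  -A: nom -46.800 → Σnom=-46.800; wc +0.320/-0.320 → slack +0.320/-0.320; half-tol=0.320, Σhalf²=0.102400
  +B: nom +28.010 → Σnom=-18.790; wc +0.170/-0.170 → slack +0.490/-0.490; half-tol=0.170, Σhalf²=0.131300
  +C: nom +29.800 → Σnom=11.010; wc +0.215/-0.150 → slack +0.705/-0.640; half-tol=0.182, Σhalf²=0.164606
  +D: nom +15.900 → Σnom=26.910; wc +0.130/-0.490 → slack +0.835/-1.130; half-tol=0.310, Σhalf²=0.260706
  +E: nom +30.900 → Σnom=57.810; wc +0.194/-0.194 → slack +1.029/-1.324; half-tol=0.194, Σhalf²=0.298342
Nominal = 57.810. Worst-case = [57.810 - 1.324, 57.810 + 1.029] = [56.486, 58.839]. RSS = √0.298342 = 0.546.

nominal=57.810 wc=[56.486,58.839] rss=0.546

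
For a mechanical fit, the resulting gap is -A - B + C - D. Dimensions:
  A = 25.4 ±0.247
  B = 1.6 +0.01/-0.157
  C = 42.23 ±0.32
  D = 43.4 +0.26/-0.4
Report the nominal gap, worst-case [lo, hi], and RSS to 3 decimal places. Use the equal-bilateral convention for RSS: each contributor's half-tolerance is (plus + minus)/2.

Stack each dimension's contribution:
  -A: nom -25.400 → Σnom=-25.400; wc +0.247/-0.247 → slack +0.247/-0.247; half-tol=0.247, Σhalf²=0.061009
  -B: nom -1.600 → Σnom=-27.000; wc +0.157/-0.010 → slack +0.404/-0.257; half-tol=0.084, Σhalf²=0.067981
  +C: nom +42.230 → Σnom=15.230; wc +0.320/-0.320 → slack +0.724/-0.577; half-tol=0.320, Σhalf²=0.170381
  -D: nom -43.400 → Σnom=-28.170; wc +0.400/-0.260 → slack +1.124/-0.837; half-tol=0.330, Σhalf²=0.279281
Nominal = -28.170. Worst-case = [-28.170 - 0.837, -28.170 + 1.124] = [-29.007, -27.046]. RSS = √0.279281 = 0.528.

nominal=-28.170 wc=[-29.007,-27.046] rss=0.528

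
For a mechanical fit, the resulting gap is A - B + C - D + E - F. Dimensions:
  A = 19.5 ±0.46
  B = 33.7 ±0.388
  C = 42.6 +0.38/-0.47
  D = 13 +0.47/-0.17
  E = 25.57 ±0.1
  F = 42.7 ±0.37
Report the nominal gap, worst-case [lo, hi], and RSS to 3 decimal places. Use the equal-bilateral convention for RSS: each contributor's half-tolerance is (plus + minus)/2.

Stack each dimension's contribution:
  +A: nom +19.500 → Σnom=19.500; wc +0.460/-0.460 → slack +0.460/-0.460; half-tol=0.460, Σhalf²=0.211600
  -B: nom -33.700 → Σnom=-14.200; wc +0.388/-0.388 → slack +0.848/-0.848; half-tol=0.388, Σhalf²=0.362144
  +C: nom +42.600 → Σnom=28.400; wc +0.380/-0.470 → slack +1.228/-1.318; half-tol=0.425, Σhalf²=0.542769
  -D: nom -13.000 → Σnom=15.400; wc +0.170/-0.470 → slack +1.398/-1.788; half-tol=0.320, Σhalf²=0.645169
  +E: nom +25.570 → Σnom=40.970; wc +0.100/-0.100 → slack +1.498/-1.888; half-tol=0.100, Σhalf²=0.655169
  -F: nom -42.700 → Σnom=-1.730; wc +0.370/-0.370 → slack +1.868/-2.258; half-tol=0.370, Σhalf²=0.792069
Nominal = -1.730. Worst-case = [-1.730 - 2.258, -1.730 + 1.868] = [-3.988, 0.138]. RSS = √0.792069 = 0.890.

nominal=-1.730 wc=[-3.988,0.138] rss=0.890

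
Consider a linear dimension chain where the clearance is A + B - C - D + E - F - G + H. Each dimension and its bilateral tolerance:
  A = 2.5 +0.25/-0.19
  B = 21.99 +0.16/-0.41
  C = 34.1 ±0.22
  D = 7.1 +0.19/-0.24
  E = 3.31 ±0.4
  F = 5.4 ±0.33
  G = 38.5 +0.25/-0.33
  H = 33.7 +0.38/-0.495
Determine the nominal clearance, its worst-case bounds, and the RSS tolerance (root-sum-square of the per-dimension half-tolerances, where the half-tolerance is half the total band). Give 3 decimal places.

Stack each dimension's contribution:
  +A: nom +2.500 → Σnom=2.500; wc +0.250/-0.190 → slack +0.250/-0.190; half-tol=0.220, Σhalf²=0.048400
  +B: nom +21.990 → Σnom=24.490; wc +0.160/-0.410 → slack +0.410/-0.600; half-tol=0.285, Σhalf²=0.129625
  -C: nom -34.100 → Σnom=-9.610; wc +0.220/-0.220 → slack +0.630/-0.820; half-tol=0.220, Σhalf²=0.178025
  -D: nom -7.100 → Σnom=-16.710; wc +0.240/-0.190 → slack +0.870/-1.010; half-tol=0.215, Σhalf²=0.224250
  +E: nom +3.310 → Σnom=-13.400; wc +0.400/-0.400 → slack +1.270/-1.410; half-tol=0.400, Σhalf²=0.384250
  -F: nom -5.400 → Σnom=-18.800; wc +0.330/-0.330 → slack +1.600/-1.740; half-tol=0.330, Σhalf²=0.493150
  -G: nom -38.500 → Σnom=-57.300; wc +0.330/-0.250 → slack +1.930/-1.990; half-tol=0.290, Σhalf²=0.577250
  +H: nom +33.700 → Σnom=-23.600; wc +0.380/-0.495 → slack +2.310/-2.485; half-tol=0.438, Σhalf²=0.768656
Nominal = -23.600. Worst-case = [-23.600 - 2.485, -23.600 + 2.310] = [-26.085, -21.290]. RSS = √0.768656 = 0.877.

nominal=-23.600 wc=[-26.085,-21.290] rss=0.877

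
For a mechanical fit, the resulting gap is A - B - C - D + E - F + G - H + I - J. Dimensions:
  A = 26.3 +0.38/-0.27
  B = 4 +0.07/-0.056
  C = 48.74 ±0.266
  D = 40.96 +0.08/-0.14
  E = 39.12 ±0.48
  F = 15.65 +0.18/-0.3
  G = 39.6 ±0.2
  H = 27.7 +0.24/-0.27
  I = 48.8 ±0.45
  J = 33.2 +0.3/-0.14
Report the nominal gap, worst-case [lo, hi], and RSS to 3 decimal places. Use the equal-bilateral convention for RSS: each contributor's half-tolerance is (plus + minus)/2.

nominal=-16.430 wc=[-18.966,-13.748] rss=0.915

Stack each dimension's contribution:
  +A: nom +26.300 → Σnom=26.300; wc +0.380/-0.270 → slack +0.380/-0.270; half-tol=0.325, Σhalf²=0.105625
  -B: nom -4.000 → Σnom=22.300; wc +0.056/-0.070 → slack +0.436/-0.340; half-tol=0.063, Σhalf²=0.109594
  -C: nom -48.740 → Σnom=-26.440; wc +0.266/-0.266 → slack +0.702/-0.606; half-tol=0.266, Σhalf²=0.180350
  -D: nom -40.960 → Σnom=-67.400; wc +0.140/-0.080 → slack +0.842/-0.686; half-tol=0.110, Σhalf²=0.192450
  +E: nom +39.120 → Σnom=-28.280; wc +0.480/-0.480 → slack +1.322/-1.166; half-tol=0.480, Σhalf²=0.422850
  -F: nom -15.650 → Σnom=-43.930; wc +0.300/-0.180 → slack +1.622/-1.346; half-tol=0.240, Σhalf²=0.480450
  +G: nom +39.600 → Σnom=-4.330; wc +0.200/-0.200 → slack +1.822/-1.546; half-tol=0.200, Σhalf²=0.520450
  -H: nom -27.700 → Σnom=-32.030; wc +0.270/-0.240 → slack +2.092/-1.786; half-tol=0.255, Σhalf²=0.585475
  +I: nom +48.800 → Σnom=16.770; wc +0.450/-0.450 → slack +2.542/-2.236; half-tol=0.450, Σhalf²=0.787975
  -J: nom -33.200 → Σnom=-16.430; wc +0.140/-0.300 → slack +2.682/-2.536; half-tol=0.220, Σhalf²=0.836375
Nominal = -16.430. Worst-case = [-16.430 - 2.536, -16.430 + 2.682] = [-18.966, -13.748]. RSS = √0.836375 = 0.915.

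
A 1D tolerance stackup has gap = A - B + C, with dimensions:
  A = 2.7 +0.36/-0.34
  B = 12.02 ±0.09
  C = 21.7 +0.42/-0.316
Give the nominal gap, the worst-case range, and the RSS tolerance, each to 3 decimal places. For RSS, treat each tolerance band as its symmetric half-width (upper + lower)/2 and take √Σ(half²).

Stack each dimension's contribution:
  +A: nom +2.700 → Σnom=2.700; wc +0.360/-0.340 → slack +0.360/-0.340; half-tol=0.350, Σhalf²=0.122500
  -B: nom -12.020 → Σnom=-9.320; wc +0.090/-0.090 → slack +0.450/-0.430; half-tol=0.090, Σhalf²=0.130600
  +C: nom +21.700 → Σnom=12.380; wc +0.420/-0.316 → slack +0.870/-0.746; half-tol=0.368, Σhalf²=0.266024
Nominal = 12.380. Worst-case = [12.380 - 0.746, 12.380 + 0.870] = [11.634, 13.250]. RSS = √0.266024 = 0.516.

nominal=12.380 wc=[11.634,13.250] rss=0.516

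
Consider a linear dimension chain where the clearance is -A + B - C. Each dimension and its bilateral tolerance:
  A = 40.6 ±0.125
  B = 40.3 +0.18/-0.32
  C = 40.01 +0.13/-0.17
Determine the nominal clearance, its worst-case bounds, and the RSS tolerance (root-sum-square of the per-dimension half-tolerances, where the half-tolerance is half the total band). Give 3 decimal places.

nominal=-40.310 wc=[-40.885,-39.835] rss=0.317

Stack each dimension's contribution:
  -A: nom -40.600 → Σnom=-40.600; wc +0.125/-0.125 → slack +0.125/-0.125; half-tol=0.125, Σhalf²=0.015625
  +B: nom +40.300 → Σnom=-0.300; wc +0.180/-0.320 → slack +0.305/-0.445; half-tol=0.250, Σhalf²=0.078125
  -C: nom -40.010 → Σnom=-40.310; wc +0.170/-0.130 → slack +0.475/-0.575; half-tol=0.150, Σhalf²=0.100625
Nominal = -40.310. Worst-case = [-40.310 - 0.575, -40.310 + 0.475] = [-40.885, -39.835]. RSS = √0.100625 = 0.317.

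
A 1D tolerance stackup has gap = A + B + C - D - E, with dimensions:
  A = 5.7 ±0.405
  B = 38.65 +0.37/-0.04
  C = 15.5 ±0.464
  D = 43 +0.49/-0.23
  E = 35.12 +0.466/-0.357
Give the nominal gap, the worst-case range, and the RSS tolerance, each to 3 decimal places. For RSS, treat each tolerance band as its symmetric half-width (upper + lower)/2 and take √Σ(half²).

Stack each dimension's contribution:
  +A: nom +5.700 → Σnom=5.700; wc +0.405/-0.405 → slack +0.405/-0.405; half-tol=0.405, Σhalf²=0.164025
  +B: nom +38.650 → Σnom=44.350; wc +0.370/-0.040 → slack +0.775/-0.445; half-tol=0.205, Σhalf²=0.206050
  +C: nom +15.500 → Σnom=59.850; wc +0.464/-0.464 → slack +1.239/-0.909; half-tol=0.464, Σhalf²=0.421346
  -D: nom -43.000 → Σnom=16.850; wc +0.230/-0.490 → slack +1.469/-1.399; half-tol=0.360, Σhalf²=0.550946
  -E: nom -35.120 → Σnom=-18.270; wc +0.357/-0.466 → slack +1.826/-1.865; half-tol=0.411, Σhalf²=0.720278
Nominal = -18.270. Worst-case = [-18.270 - 1.865, -18.270 + 1.826] = [-20.135, -16.444]. RSS = √0.720278 = 0.849.

nominal=-18.270 wc=[-20.135,-16.444] rss=0.849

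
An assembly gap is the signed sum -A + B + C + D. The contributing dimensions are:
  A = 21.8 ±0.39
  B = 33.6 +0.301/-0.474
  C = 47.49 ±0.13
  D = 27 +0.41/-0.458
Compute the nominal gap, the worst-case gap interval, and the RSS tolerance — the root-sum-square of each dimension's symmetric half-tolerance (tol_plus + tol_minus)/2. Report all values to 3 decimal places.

nominal=86.290 wc=[84.838,87.521] rss=0.712

Stack each dimension's contribution:
  -A: nom -21.800 → Σnom=-21.800; wc +0.390/-0.390 → slack +0.390/-0.390; half-tol=0.390, Σhalf²=0.152100
  +B: nom +33.600 → Σnom=11.800; wc +0.301/-0.474 → slack +0.691/-0.864; half-tol=0.387, Σhalf²=0.302256
  +C: nom +47.490 → Σnom=59.290; wc +0.130/-0.130 → slack +0.821/-0.994; half-tol=0.130, Σhalf²=0.319156
  +D: nom +27.000 → Σnom=86.290; wc +0.410/-0.458 → slack +1.231/-1.452; half-tol=0.434, Σhalf²=0.507512
Nominal = 86.290. Worst-case = [86.290 - 1.452, 86.290 + 1.231] = [84.838, 87.521]. RSS = √0.507512 = 0.712.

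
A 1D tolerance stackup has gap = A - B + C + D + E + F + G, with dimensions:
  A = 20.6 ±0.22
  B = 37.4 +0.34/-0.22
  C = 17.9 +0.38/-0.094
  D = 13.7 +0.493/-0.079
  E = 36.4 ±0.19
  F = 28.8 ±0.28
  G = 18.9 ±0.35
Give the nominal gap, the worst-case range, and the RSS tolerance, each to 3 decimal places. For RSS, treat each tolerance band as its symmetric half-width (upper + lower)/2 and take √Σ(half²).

Stack each dimension's contribution:
  +A: nom +20.600 → Σnom=20.600; wc +0.220/-0.220 → slack +0.220/-0.220; half-tol=0.220, Σhalf²=0.048400
  -B: nom -37.400 → Σnom=-16.800; wc +0.220/-0.340 → slack +0.440/-0.560; half-tol=0.280, Σhalf²=0.126800
  +C: nom +17.900 → Σnom=1.100; wc +0.380/-0.094 → slack +0.820/-0.654; half-tol=0.237, Σhalf²=0.182969
  +D: nom +13.700 → Σnom=14.800; wc +0.493/-0.079 → slack +1.313/-0.733; half-tol=0.286, Σhalf²=0.264765
  +E: nom +36.400 → Σnom=51.200; wc +0.190/-0.190 → slack +1.503/-0.923; half-tol=0.190, Σhalf²=0.300865
  +F: nom +28.800 → Σnom=80.000; wc +0.280/-0.280 → slack +1.783/-1.203; half-tol=0.280, Σhalf²=0.379265
  +G: nom +18.900 → Σnom=98.900; wc +0.350/-0.350 → slack +2.133/-1.553; half-tol=0.350, Σhalf²=0.501765
Nominal = 98.900. Worst-case = [98.900 - 1.553, 98.900 + 2.133] = [97.347, 101.033]. RSS = √0.501765 = 0.708.

nominal=98.900 wc=[97.347,101.033] rss=0.708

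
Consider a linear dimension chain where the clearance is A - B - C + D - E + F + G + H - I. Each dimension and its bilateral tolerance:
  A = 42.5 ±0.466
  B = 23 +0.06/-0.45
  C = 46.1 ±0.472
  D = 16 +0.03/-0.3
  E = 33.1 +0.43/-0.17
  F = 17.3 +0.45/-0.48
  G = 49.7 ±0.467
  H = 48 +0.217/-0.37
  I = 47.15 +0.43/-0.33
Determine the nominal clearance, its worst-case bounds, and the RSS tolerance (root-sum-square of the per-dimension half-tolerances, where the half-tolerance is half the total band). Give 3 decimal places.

nominal=24.150 wc=[20.675,27.202] rss=1.134

Stack each dimension's contribution:
  +A: nom +42.500 → Σnom=42.500; wc +0.466/-0.466 → slack +0.466/-0.466; half-tol=0.466, Σhalf²=0.217156
  -B: nom -23.000 → Σnom=19.500; wc +0.450/-0.060 → slack +0.916/-0.526; half-tol=0.255, Σhalf²=0.282181
  -C: nom -46.100 → Σnom=-26.600; wc +0.472/-0.472 → slack +1.388/-0.998; half-tol=0.472, Σhalf²=0.504965
  +D: nom +16.000 → Σnom=-10.600; wc +0.030/-0.300 → slack +1.418/-1.298; half-tol=0.165, Σhalf²=0.532190
  -E: nom -33.100 → Σnom=-43.700; wc +0.170/-0.430 → slack +1.588/-1.728; half-tol=0.300, Σhalf²=0.622190
  +F: nom +17.300 → Σnom=-26.400; wc +0.450/-0.480 → slack +2.038/-2.208; half-tol=0.465, Σhalf²=0.838415
  +G: nom +49.700 → Σnom=23.300; wc +0.467/-0.467 → slack +2.505/-2.675; half-tol=0.467, Σhalf²=1.056504
  +H: nom +48.000 → Σnom=71.300; wc +0.217/-0.370 → slack +2.722/-3.045; half-tol=0.293, Σhalf²=1.142646
  -I: nom -47.150 → Σnom=24.150; wc +0.330/-0.430 → slack +3.052/-3.475; half-tol=0.380, Σhalf²=1.287046
Nominal = 24.150. Worst-case = [24.150 - 3.475, 24.150 + 3.052] = [20.675, 27.202]. RSS = √1.287046 = 1.134.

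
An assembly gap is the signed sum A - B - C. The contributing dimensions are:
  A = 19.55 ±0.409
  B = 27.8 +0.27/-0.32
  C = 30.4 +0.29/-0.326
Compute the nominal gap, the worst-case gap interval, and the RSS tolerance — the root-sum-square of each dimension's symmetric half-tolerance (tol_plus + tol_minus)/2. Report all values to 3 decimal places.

Stack each dimension's contribution:
  +A: nom +19.550 → Σnom=19.550; wc +0.409/-0.409 → slack +0.409/-0.409; half-tol=0.409, Σhalf²=0.167281
  -B: nom -27.800 → Σnom=-8.250; wc +0.320/-0.270 → slack +0.729/-0.679; half-tol=0.295, Σhalf²=0.254306
  -C: nom -30.400 → Σnom=-38.650; wc +0.326/-0.290 → slack +1.055/-0.969; half-tol=0.308, Σhalf²=0.349170
Nominal = -38.650. Worst-case = [-38.650 - 0.969, -38.650 + 1.055] = [-39.619, -37.595]. RSS = √0.349170 = 0.591.

nominal=-38.650 wc=[-39.619,-37.595] rss=0.591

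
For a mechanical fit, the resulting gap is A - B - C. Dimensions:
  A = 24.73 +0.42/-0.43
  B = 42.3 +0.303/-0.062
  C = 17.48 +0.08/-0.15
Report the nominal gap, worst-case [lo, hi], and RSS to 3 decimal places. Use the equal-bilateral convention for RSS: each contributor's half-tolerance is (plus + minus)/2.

Stack each dimension's contribution:
  +A: nom +24.730 → Σnom=24.730; wc +0.420/-0.430 → slack +0.420/-0.430; half-tol=0.425, Σhalf²=0.180625
  -B: nom -42.300 → Σnom=-17.570; wc +0.062/-0.303 → slack +0.482/-0.733; half-tol=0.182, Σhalf²=0.213931
  -C: nom -17.480 → Σnom=-35.050; wc +0.150/-0.080 → slack +0.632/-0.813; half-tol=0.115, Σhalf²=0.227156
Nominal = -35.050. Worst-case = [-35.050 - 0.813, -35.050 + 0.632] = [-35.863, -34.418]. RSS = √0.227156 = 0.477.

nominal=-35.050 wc=[-35.863,-34.418] rss=0.477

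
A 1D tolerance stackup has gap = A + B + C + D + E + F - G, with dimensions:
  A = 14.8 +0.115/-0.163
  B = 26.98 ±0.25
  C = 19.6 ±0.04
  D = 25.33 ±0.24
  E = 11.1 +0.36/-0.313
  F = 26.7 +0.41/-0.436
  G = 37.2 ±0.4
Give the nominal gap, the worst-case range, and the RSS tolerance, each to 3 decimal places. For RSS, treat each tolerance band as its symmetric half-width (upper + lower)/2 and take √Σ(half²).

Stack each dimension's contribution:
  +A: nom +14.800 → Σnom=14.800; wc +0.115/-0.163 → slack +0.115/-0.163; half-tol=0.139, Σhalf²=0.019321
  +B: nom +26.980 → Σnom=41.780; wc +0.250/-0.250 → slack +0.365/-0.413; half-tol=0.250, Σhalf²=0.081821
  +C: nom +19.600 → Σnom=61.380; wc +0.040/-0.040 → slack +0.405/-0.453; half-tol=0.040, Σhalf²=0.083421
  +D: nom +25.330 → Σnom=86.710; wc +0.240/-0.240 → slack +0.645/-0.693; half-tol=0.240, Σhalf²=0.141021
  +E: nom +11.100 → Σnom=97.810; wc +0.360/-0.313 → slack +1.005/-1.006; half-tol=0.337, Σhalf²=0.254253
  +F: nom +26.700 → Σnom=124.510; wc +0.410/-0.436 → slack +1.415/-1.442; half-tol=0.423, Σhalf²=0.433182
  -G: nom -37.200 → Σnom=87.310; wc +0.400/-0.400 → slack +1.815/-1.842; half-tol=0.400, Σhalf²=0.593182
Nominal = 87.310. Worst-case = [87.310 - 1.842, 87.310 + 1.815] = [85.468, 89.125]. RSS = √0.593182 = 0.770.

nominal=87.310 wc=[85.468,89.125] rss=0.770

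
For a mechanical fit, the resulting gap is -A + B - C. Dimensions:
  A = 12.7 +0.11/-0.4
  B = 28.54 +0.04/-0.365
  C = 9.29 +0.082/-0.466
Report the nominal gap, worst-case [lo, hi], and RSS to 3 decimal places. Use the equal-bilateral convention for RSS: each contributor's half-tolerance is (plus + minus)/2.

nominal=6.550 wc=[5.993,7.456] rss=0.426

Stack each dimension's contribution:
  -A: nom -12.700 → Σnom=-12.700; wc +0.400/-0.110 → slack +0.400/-0.110; half-tol=0.255, Σhalf²=0.065025
  +B: nom +28.540 → Σnom=15.840; wc +0.040/-0.365 → slack +0.440/-0.475; half-tol=0.202, Σhalf²=0.106031
  -C: nom -9.290 → Σnom=6.550; wc +0.466/-0.082 → slack +0.906/-0.557; half-tol=0.274, Σhalf²=0.181107
Nominal = 6.550. Worst-case = [6.550 - 0.557, 6.550 + 0.906] = [5.993, 7.456]. RSS = √0.181107 = 0.426.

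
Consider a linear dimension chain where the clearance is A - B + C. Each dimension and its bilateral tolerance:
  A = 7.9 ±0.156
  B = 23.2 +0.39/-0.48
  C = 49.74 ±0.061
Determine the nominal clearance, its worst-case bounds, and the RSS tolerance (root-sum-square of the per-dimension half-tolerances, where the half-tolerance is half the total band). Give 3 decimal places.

Stack each dimension's contribution:
  +A: nom +7.900 → Σnom=7.900; wc +0.156/-0.156 → slack +0.156/-0.156; half-tol=0.156, Σhalf²=0.024336
  -B: nom -23.200 → Σnom=-15.300; wc +0.480/-0.390 → slack +0.636/-0.546; half-tol=0.435, Σhalf²=0.213561
  +C: nom +49.740 → Σnom=34.440; wc +0.061/-0.061 → slack +0.697/-0.607; half-tol=0.061, Σhalf²=0.217282
Nominal = 34.440. Worst-case = [34.440 - 0.607, 34.440 + 0.697] = [33.833, 35.137]. RSS = √0.217282 = 0.466.

nominal=34.440 wc=[33.833,35.137] rss=0.466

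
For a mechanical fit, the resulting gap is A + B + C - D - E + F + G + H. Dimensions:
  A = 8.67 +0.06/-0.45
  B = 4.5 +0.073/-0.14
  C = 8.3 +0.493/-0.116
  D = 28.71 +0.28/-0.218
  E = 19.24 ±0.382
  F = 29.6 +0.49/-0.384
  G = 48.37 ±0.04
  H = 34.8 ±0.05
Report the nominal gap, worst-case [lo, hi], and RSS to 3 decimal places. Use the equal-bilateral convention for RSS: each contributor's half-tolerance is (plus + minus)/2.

nominal=86.290 wc=[84.448,88.096] rss=0.756

Stack each dimension's contribution:
  +A: nom +8.670 → Σnom=8.670; wc +0.060/-0.450 → slack +0.060/-0.450; half-tol=0.255, Σhalf²=0.065025
  +B: nom +4.500 → Σnom=13.170; wc +0.073/-0.140 → slack +0.133/-0.590; half-tol=0.107, Σhalf²=0.076367
  +C: nom +8.300 → Σnom=21.470; wc +0.493/-0.116 → slack +0.626/-0.706; half-tol=0.304, Σhalf²=0.169088
  -D: nom -28.710 → Σnom=-7.240; wc +0.218/-0.280 → slack +0.844/-0.986; half-tol=0.249, Σhalf²=0.231089
  -E: nom -19.240 → Σnom=-26.480; wc +0.382/-0.382 → slack +1.226/-1.368; half-tol=0.382, Σhalf²=0.377012
  +F: nom +29.600 → Σnom=3.120; wc +0.490/-0.384 → slack +1.716/-1.752; half-tol=0.437, Σhalf²=0.567981
  +G: nom +48.370 → Σnom=51.490; wc +0.040/-0.040 → slack +1.756/-1.792; half-tol=0.040, Σhalf²=0.569581
  +H: nom +34.800 → Σnom=86.290; wc +0.050/-0.050 → slack +1.806/-1.842; half-tol=0.050, Σhalf²=0.572081
Nominal = 86.290. Worst-case = [86.290 - 1.842, 86.290 + 1.806] = [84.448, 88.096]. RSS = √0.572081 = 0.756.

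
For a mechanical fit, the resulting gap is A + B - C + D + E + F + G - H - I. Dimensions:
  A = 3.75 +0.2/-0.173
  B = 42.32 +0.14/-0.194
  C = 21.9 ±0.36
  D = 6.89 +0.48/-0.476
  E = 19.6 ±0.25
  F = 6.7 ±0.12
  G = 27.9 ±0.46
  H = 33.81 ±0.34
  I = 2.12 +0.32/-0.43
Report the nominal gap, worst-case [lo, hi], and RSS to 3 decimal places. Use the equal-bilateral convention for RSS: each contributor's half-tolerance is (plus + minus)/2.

nominal=49.330 wc=[46.637,52.110] rss=0.983

Stack each dimension's contribution:
  +A: nom +3.750 → Σnom=3.750; wc +0.200/-0.173 → slack +0.200/-0.173; half-tol=0.186, Σhalf²=0.034782
  +B: nom +42.320 → Σnom=46.070; wc +0.140/-0.194 → slack +0.340/-0.367; half-tol=0.167, Σhalf²=0.062671
  -C: nom -21.900 → Σnom=24.170; wc +0.360/-0.360 → slack +0.700/-0.727; half-tol=0.360, Σhalf²=0.192271
  +D: nom +6.890 → Σnom=31.060; wc +0.480/-0.476 → slack +1.180/-1.203; half-tol=0.478, Σhalf²=0.420755
  +E: nom +19.600 → Σnom=50.660; wc +0.250/-0.250 → slack +1.430/-1.453; half-tol=0.250, Σhalf²=0.483255
  +F: nom +6.700 → Σnom=57.360; wc +0.120/-0.120 → slack +1.550/-1.573; half-tol=0.120, Σhalf²=0.497655
  +G: nom +27.900 → Σnom=85.260; wc +0.460/-0.460 → slack +2.010/-2.033; half-tol=0.460, Σhalf²=0.709255
  -H: nom -33.810 → Σnom=51.450; wc +0.340/-0.340 → slack +2.350/-2.373; half-tol=0.340, Σhalf²=0.824855
  -I: nom -2.120 → Σnom=49.330; wc +0.430/-0.320 → slack +2.780/-2.693; half-tol=0.375, Σhalf²=0.965480
Nominal = 49.330. Worst-case = [49.330 - 2.693, 49.330 + 2.780] = [46.637, 52.110]. RSS = √0.965480 = 0.983.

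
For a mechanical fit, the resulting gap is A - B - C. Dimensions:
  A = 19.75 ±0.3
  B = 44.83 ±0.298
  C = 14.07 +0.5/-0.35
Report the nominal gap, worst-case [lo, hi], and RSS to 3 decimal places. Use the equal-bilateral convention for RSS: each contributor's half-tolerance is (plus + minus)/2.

nominal=-39.150 wc=[-40.248,-38.202] rss=0.600

Stack each dimension's contribution:
  +A: nom +19.750 → Σnom=19.750; wc +0.300/-0.300 → slack +0.300/-0.300; half-tol=0.300, Σhalf²=0.090000
  -B: nom -44.830 → Σnom=-25.080; wc +0.298/-0.298 → slack +0.598/-0.598; half-tol=0.298, Σhalf²=0.178804
  -C: nom -14.070 → Σnom=-39.150; wc +0.350/-0.500 → slack +0.948/-1.098; half-tol=0.425, Σhalf²=0.359429
Nominal = -39.150. Worst-case = [-39.150 - 1.098, -39.150 + 0.948] = [-40.248, -38.202]. RSS = √0.359429 = 0.600.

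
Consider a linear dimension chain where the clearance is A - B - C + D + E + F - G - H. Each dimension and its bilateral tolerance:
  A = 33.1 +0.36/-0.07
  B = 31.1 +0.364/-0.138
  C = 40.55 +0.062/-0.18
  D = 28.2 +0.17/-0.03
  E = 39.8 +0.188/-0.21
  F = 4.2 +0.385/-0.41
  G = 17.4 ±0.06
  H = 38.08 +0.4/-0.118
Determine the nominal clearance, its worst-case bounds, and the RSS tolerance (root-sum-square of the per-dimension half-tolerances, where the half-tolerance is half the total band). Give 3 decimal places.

nominal=-21.830 wc=[-23.436,-20.231] rss=0.634

Stack each dimension's contribution:
  +A: nom +33.100 → Σnom=33.100; wc +0.360/-0.070 → slack +0.360/-0.070; half-tol=0.215, Σhalf²=0.046225
  -B: nom -31.100 → Σnom=2.000; wc +0.138/-0.364 → slack +0.498/-0.434; half-tol=0.251, Σhalf²=0.109226
  -C: nom -40.550 → Σnom=-38.550; wc +0.180/-0.062 → slack +0.678/-0.496; half-tol=0.121, Σhalf²=0.123867
  +D: nom +28.200 → Σnom=-10.350; wc +0.170/-0.030 → slack +0.848/-0.526; half-tol=0.100, Σhalf²=0.133867
  +E: nom +39.800 → Σnom=29.450; wc +0.188/-0.210 → slack +1.036/-0.736; half-tol=0.199, Σhalf²=0.173468
  +F: nom +4.200 → Σnom=33.650; wc +0.385/-0.410 → slack +1.421/-1.146; half-tol=0.397, Σhalf²=0.331474
  -G: nom -17.400 → Σnom=16.250; wc +0.060/-0.060 → slack +1.481/-1.206; half-tol=0.060, Σhalf²=0.335074
  -H: nom -38.080 → Σnom=-21.830; wc +0.118/-0.400 → slack +1.599/-1.606; half-tol=0.259, Σhalf²=0.402155
Nominal = -21.830. Worst-case = [-21.830 - 1.606, -21.830 + 1.599] = [-23.436, -20.231]. RSS = √0.402155 = 0.634.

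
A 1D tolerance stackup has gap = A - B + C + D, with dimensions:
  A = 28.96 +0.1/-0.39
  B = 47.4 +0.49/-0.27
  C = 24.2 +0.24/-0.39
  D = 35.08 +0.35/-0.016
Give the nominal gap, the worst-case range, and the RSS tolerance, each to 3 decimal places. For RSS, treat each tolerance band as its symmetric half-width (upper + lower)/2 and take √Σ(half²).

nominal=40.840 wc=[39.554,41.800] rss=0.581

Stack each dimension's contribution:
  +A: nom +28.960 → Σnom=28.960; wc +0.100/-0.390 → slack +0.100/-0.390; half-tol=0.245, Σhalf²=0.060025
  -B: nom -47.400 → Σnom=-18.440; wc +0.270/-0.490 → slack +0.370/-0.880; half-tol=0.380, Σhalf²=0.204425
  +C: nom +24.200 → Σnom=5.760; wc +0.240/-0.390 → slack +0.610/-1.270; half-tol=0.315, Σhalf²=0.303650
  +D: nom +35.080 → Σnom=40.840; wc +0.350/-0.016 → slack +0.960/-1.286; half-tol=0.183, Σhalf²=0.337139
Nominal = 40.840. Worst-case = [40.840 - 1.286, 40.840 + 0.960] = [39.554, 41.800]. RSS = √0.337139 = 0.581.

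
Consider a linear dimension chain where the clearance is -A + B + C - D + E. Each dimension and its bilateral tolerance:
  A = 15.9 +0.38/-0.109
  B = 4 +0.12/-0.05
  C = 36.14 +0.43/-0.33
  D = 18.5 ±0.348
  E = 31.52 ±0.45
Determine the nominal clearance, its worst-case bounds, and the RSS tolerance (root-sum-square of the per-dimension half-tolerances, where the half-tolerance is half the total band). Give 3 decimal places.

Stack each dimension's contribution:
  -A: nom -15.900 → Σnom=-15.900; wc +0.109/-0.380 → slack +0.109/-0.380; half-tol=0.244, Σhalf²=0.059780
  +B: nom +4.000 → Σnom=-11.900; wc +0.120/-0.050 → slack +0.229/-0.430; half-tol=0.085, Σhalf²=0.067005
  +C: nom +36.140 → Σnom=24.240; wc +0.430/-0.330 → slack +0.659/-0.760; half-tol=0.380, Σhalf²=0.211405
  -D: nom -18.500 → Σnom=5.740; wc +0.348/-0.348 → slack +1.007/-1.108; half-tol=0.348, Σhalf²=0.332509
  +E: nom +31.520 → Σnom=37.260; wc +0.450/-0.450 → slack +1.457/-1.558; half-tol=0.450, Σhalf²=0.535009
Nominal = 37.260. Worst-case = [37.260 - 1.558, 37.260 + 1.457] = [35.702, 38.717]. RSS = √0.535009 = 0.731.

nominal=37.260 wc=[35.702,38.717] rss=0.731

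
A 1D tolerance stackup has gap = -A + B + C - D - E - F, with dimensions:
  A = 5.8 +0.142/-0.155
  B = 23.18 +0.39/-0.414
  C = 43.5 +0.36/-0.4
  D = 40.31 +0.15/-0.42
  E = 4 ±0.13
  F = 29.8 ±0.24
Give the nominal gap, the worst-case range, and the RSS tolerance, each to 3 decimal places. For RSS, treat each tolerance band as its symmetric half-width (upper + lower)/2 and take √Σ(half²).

Stack each dimension's contribution:
  -A: nom -5.800 → Σnom=-5.800; wc +0.155/-0.142 → slack +0.155/-0.142; half-tol=0.148, Σhalf²=0.022052
  +B: nom +23.180 → Σnom=17.380; wc +0.390/-0.414 → slack +0.545/-0.556; half-tol=0.402, Σhalf²=0.183656
  +C: nom +43.500 → Σnom=60.880; wc +0.360/-0.400 → slack +0.905/-0.956; half-tol=0.380, Σhalf²=0.328056
  -D: nom -40.310 → Σnom=20.570; wc +0.420/-0.150 → slack +1.325/-1.106; half-tol=0.285, Σhalf²=0.409281
  -E: nom -4.000 → Σnom=16.570; wc +0.130/-0.130 → slack +1.455/-1.236; half-tol=0.130, Σhalf²=0.426181
  -F: nom -29.800 → Σnom=-13.230; wc +0.240/-0.240 → slack +1.695/-1.476; half-tol=0.240, Σhalf²=0.483781
Nominal = -13.230. Worst-case = [-13.230 - 1.476, -13.230 + 1.695] = [-14.706, -11.535]. RSS = √0.483781 = 0.696.

nominal=-13.230 wc=[-14.706,-11.535] rss=0.696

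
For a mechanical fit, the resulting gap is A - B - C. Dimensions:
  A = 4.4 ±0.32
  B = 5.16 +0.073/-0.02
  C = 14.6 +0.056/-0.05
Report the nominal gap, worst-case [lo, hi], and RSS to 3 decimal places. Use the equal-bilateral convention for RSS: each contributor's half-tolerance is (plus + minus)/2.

nominal=-15.360 wc=[-15.809,-14.970] rss=0.328

Stack each dimension's contribution:
  +A: nom +4.400 → Σnom=4.400; wc +0.320/-0.320 → slack +0.320/-0.320; half-tol=0.320, Σhalf²=0.102400
  -B: nom -5.160 → Σnom=-0.760; wc +0.020/-0.073 → slack +0.340/-0.393; half-tol=0.046, Σhalf²=0.104562
  -C: nom -14.600 → Σnom=-15.360; wc +0.050/-0.056 → slack +0.390/-0.449; half-tol=0.053, Σhalf²=0.107371
Nominal = -15.360. Worst-case = [-15.360 - 0.449, -15.360 + 0.390] = [-15.809, -14.970]. RSS = √0.107371 = 0.328.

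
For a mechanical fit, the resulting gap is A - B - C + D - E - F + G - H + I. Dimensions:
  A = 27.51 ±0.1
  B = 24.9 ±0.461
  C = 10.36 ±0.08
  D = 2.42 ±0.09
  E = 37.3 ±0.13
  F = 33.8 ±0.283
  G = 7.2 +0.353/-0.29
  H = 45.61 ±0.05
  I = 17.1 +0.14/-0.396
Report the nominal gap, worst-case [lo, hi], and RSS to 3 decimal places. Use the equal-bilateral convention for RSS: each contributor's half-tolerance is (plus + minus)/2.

Stack each dimension's contribution:
  +A: nom +27.510 → Σnom=27.510; wc +0.100/-0.100 → slack +0.100/-0.100; half-tol=0.100, Σhalf²=0.010000
  -B: nom -24.900 → Σnom=2.610; wc +0.461/-0.461 → slack +0.561/-0.561; half-tol=0.461, Σhalf²=0.222521
  -C: nom -10.360 → Σnom=-7.750; wc +0.080/-0.080 → slack +0.641/-0.641; half-tol=0.080, Σhalf²=0.228921
  +D: nom +2.420 → Σnom=-5.330; wc +0.090/-0.090 → slack +0.731/-0.731; half-tol=0.090, Σhalf²=0.237021
  -E: nom -37.300 → Σnom=-42.630; wc +0.130/-0.130 → slack +0.861/-0.861; half-tol=0.130, Σhalf²=0.253921
  -F: nom -33.800 → Σnom=-76.430; wc +0.283/-0.283 → slack +1.144/-1.144; half-tol=0.283, Σhalf²=0.334010
  +G: nom +7.200 → Σnom=-69.230; wc +0.353/-0.290 → slack +1.497/-1.434; half-tol=0.322, Σhalf²=0.437372
  -H: nom -45.610 → Σnom=-114.840; wc +0.050/-0.050 → slack +1.547/-1.484; half-tol=0.050, Σhalf²=0.439872
  +I: nom +17.100 → Σnom=-97.740; wc +0.140/-0.396 → slack +1.687/-1.880; half-tol=0.268, Σhalf²=0.511696
Nominal = -97.740. Worst-case = [-97.740 - 1.880, -97.740 + 1.687] = [-99.620, -96.053]. RSS = √0.511696 = 0.715.

nominal=-97.740 wc=[-99.620,-96.053] rss=0.715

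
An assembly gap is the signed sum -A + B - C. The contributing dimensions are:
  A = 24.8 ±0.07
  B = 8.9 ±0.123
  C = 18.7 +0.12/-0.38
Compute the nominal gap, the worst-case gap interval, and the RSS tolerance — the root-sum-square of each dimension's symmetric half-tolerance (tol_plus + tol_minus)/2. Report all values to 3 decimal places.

nominal=-34.600 wc=[-34.913,-34.027] rss=0.287

Stack each dimension's contribution:
  -A: nom -24.800 → Σnom=-24.800; wc +0.070/-0.070 → slack +0.070/-0.070; half-tol=0.070, Σhalf²=0.004900
  +B: nom +8.900 → Σnom=-15.900; wc +0.123/-0.123 → slack +0.193/-0.193; half-tol=0.123, Σhalf²=0.020029
  -C: nom -18.700 → Σnom=-34.600; wc +0.380/-0.120 → slack +0.573/-0.313; half-tol=0.250, Σhalf²=0.082529
Nominal = -34.600. Worst-case = [-34.600 - 0.313, -34.600 + 0.573] = [-34.913, -34.027]. RSS = √0.082529 = 0.287.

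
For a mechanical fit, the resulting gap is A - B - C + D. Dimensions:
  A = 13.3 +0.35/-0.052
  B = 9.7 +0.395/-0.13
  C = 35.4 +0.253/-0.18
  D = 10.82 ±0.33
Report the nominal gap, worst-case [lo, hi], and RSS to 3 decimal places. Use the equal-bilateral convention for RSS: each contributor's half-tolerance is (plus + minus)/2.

Stack each dimension's contribution:
  +A: nom +13.300 → Σnom=13.300; wc +0.350/-0.052 → slack +0.350/-0.052; half-tol=0.201, Σhalf²=0.040401
  -B: nom -9.700 → Σnom=3.600; wc +0.130/-0.395 → slack +0.480/-0.447; half-tol=0.263, Σhalf²=0.109307
  -C: nom -35.400 → Σnom=-31.800; wc +0.180/-0.253 → slack +0.660/-0.700; half-tol=0.216, Σhalf²=0.156179
  +D: nom +10.820 → Σnom=-20.980; wc +0.330/-0.330 → slack +0.990/-1.030; half-tol=0.330, Σhalf²=0.265080
Nominal = -20.980. Worst-case = [-20.980 - 1.030, -20.980 + 0.990] = [-22.010, -19.990]. RSS = √0.265080 = 0.515.

nominal=-20.980 wc=[-22.010,-19.990] rss=0.515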